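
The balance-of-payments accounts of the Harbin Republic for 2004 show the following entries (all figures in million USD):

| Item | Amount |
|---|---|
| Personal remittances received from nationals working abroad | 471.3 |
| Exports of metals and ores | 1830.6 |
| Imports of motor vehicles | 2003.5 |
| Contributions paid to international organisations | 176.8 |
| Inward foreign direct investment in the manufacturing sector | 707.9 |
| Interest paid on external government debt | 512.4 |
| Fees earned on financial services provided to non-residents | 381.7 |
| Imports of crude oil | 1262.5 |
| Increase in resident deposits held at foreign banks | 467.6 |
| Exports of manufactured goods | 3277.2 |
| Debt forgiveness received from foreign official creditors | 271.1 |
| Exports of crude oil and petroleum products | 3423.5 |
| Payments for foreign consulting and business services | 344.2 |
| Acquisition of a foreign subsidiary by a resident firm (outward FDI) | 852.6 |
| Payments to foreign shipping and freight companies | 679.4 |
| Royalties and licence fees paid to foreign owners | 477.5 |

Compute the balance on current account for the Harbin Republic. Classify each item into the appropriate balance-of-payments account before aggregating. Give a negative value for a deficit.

Goods: -1262.5 + 3277.2 + 3423.5 - 2003.5 + 1830.6 = 5265.3
Services: -477.5 - 344.2 + 381.7 - 679.4 = -1119.4
Primary income: -512.4
Secondary income: -176.8 + 471.3 = 294.5
Current account = 5265.3 + (-1119.4) + (-512.4) + 294.5 = 3928.0
(Excluded from the current account — financial account: inward foreign direct investment in the manufacturing sector 707.9, increase in resident deposits held at foreign banks 467.6, acquisition of a foreign subsidiary by a resident firm (outward FDI) 852.6; capital account: debt forgiveness received from foreign official creditors 271.1.)

3928.0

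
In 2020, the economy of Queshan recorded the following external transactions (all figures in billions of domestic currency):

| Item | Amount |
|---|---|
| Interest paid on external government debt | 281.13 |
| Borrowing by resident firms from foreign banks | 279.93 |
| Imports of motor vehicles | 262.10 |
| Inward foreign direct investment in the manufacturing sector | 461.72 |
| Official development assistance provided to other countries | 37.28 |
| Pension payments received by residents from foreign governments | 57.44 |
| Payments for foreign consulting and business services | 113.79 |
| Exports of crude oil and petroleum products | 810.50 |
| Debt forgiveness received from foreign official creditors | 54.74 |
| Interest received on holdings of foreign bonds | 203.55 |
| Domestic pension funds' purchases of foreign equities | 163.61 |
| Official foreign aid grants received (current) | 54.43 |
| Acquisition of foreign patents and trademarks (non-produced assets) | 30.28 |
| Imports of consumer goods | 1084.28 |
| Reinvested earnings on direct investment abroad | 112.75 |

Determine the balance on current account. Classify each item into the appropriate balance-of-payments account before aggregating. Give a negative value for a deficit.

Goods: 810.50 - 1084.28 - 262.10 = -535.88
Services: -113.79
Primary income: -281.13 + 112.75 + 203.55 = 35.17
Secondary income: 54.43 - 37.28 + 57.44 = 74.59
Current account = (-535.88) + (-113.79) + 35.17 + 74.59 = -539.91
(Excluded from the current account — financial account: borrowing by resident firms from foreign banks 279.93, inward foreign direct investment in the manufacturing sector 461.72, domestic pension funds' purchases of foreign equities 163.61; capital account: debt forgiveness received from foreign official creditors 54.74, acquisition of foreign patents and trademarks (non-produced assets) 30.28.)

-539.91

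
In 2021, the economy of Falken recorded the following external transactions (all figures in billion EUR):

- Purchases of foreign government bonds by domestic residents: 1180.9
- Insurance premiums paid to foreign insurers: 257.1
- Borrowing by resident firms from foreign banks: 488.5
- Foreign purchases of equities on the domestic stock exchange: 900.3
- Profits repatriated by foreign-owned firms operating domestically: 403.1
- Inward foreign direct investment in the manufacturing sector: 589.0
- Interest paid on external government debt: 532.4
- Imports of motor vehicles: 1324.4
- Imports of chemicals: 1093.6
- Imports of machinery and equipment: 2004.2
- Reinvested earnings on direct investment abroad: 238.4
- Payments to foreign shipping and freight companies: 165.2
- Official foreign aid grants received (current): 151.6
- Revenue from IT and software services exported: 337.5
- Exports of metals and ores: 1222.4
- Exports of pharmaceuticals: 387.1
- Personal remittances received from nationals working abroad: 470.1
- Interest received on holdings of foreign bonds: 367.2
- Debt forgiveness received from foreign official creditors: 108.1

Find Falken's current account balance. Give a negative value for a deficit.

Goods: 1222.4 - 2004.2 + 387.1 - 1324.4 - 1093.6 = -2812.7
Services: 337.5 - 165.2 - 257.1 = -84.8
Primary income: 238.4 - 403.1 - 532.4 + 367.2 = -329.9
Secondary income: 470.1 + 151.6 = 621.7
Current account = (-2812.7) + (-84.8) + (-329.9) + 621.7 = -2605.7
(Excluded from the current account — financial account: purchases of foreign government bonds by domestic residents 1180.9, borrowing by resident firms from foreign banks 488.5, foreign purchases of equities on the domestic stock exchange 900.3, inward foreign direct investment in the manufacturing sector 589.0; capital account: debt forgiveness received from foreign official creditors 108.1.)

-2605.7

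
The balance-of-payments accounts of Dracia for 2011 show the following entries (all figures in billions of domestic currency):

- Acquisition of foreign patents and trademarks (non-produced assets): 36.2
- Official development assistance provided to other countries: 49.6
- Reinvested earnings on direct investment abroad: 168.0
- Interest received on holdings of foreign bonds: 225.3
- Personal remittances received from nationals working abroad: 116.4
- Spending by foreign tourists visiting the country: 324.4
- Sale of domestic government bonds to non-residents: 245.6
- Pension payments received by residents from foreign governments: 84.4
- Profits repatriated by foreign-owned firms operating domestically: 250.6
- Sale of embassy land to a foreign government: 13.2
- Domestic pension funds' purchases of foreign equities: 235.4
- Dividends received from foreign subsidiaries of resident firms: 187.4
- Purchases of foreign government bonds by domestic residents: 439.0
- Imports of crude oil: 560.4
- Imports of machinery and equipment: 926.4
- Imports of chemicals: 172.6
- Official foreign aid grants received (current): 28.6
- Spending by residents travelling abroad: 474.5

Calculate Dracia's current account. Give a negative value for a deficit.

Goods: -172.6 - 560.4 - 926.4 = -1659.4
Services: -474.5 + 324.4 = -150.1
Primary income: 168.0 + 187.4 + 225.3 - 250.6 = 330.1
Secondary income: -49.6 + 28.6 + 84.4 + 116.4 = 179.8
Current account = (-1659.4) + (-150.1) + 330.1 + 179.8 = -1299.6
(Excluded from the current account — capital account: acquisition of foreign patents and trademarks (non-produced assets) 36.2, sale of embassy land to a foreign government 13.2; financial account: sale of domestic government bonds to non-residents 245.6, domestic pension funds' purchases of foreign equities 235.4, purchases of foreign government bonds by domestic residents 439.0.)

-1299.6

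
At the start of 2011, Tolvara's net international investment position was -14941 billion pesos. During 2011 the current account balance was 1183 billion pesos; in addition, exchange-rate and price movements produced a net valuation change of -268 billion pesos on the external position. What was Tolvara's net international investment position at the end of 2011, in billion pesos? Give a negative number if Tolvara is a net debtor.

Change in NIIP = current account + net valuation change = 1183 + (-268) = 915
End-of-year NIIP = -14941 + 915 = -14026

-14026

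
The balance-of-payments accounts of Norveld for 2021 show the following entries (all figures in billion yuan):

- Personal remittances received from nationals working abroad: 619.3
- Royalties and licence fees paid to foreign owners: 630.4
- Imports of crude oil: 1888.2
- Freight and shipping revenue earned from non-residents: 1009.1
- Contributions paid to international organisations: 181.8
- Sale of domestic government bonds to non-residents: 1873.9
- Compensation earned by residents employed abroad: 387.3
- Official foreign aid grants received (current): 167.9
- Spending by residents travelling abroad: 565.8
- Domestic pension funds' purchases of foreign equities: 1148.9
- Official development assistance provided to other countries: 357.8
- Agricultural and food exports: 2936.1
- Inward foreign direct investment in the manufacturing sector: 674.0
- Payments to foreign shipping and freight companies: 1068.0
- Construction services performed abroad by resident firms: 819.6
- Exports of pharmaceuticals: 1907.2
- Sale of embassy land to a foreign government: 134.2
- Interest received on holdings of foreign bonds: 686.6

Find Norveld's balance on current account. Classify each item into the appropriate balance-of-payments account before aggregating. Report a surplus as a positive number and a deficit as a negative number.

Goods: 1907.2 + 2936.1 - 1888.2 = 2955.1
Services: 1009.1 - 1068.0 - 630.4 + 819.6 - 565.8 = -435.5
Primary income: 686.6 + 387.3 = 1073.9
Secondary income: -357.8 + 167.9 - 181.8 + 619.3 = 247.6
Current account = 2955.1 + (-435.5) + 1073.9 + 247.6 = 3841.1
(Excluded from the current account — financial account: sale of domestic government bonds to non-residents 1873.9, domestic pension funds' purchases of foreign equities 1148.9, inward foreign direct investment in the manufacturing sector 674.0; capital account: sale of embassy land to a foreign government 134.2.)

3841.1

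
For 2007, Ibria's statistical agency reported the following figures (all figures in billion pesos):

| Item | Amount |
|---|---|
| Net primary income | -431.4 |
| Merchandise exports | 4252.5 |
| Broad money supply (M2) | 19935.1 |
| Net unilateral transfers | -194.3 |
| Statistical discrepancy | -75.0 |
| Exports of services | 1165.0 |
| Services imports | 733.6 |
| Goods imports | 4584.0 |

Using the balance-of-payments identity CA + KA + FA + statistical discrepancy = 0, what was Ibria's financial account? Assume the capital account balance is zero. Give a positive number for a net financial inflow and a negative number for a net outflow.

Goods balance = 4252.5 - 4584.0 = -331.5
Services balance = 1165.0 - 733.6 = 431.4
Trade balance (goods + services) = -331.5 + 431.4 = 99.9
Net primary income = -431.4
Net secondary income = -194.3
Current account = 99.9 + (-431.4) + (-194.3) = -525.8
Financial account = -(-525.8 + (-75.0)) = 600.8

600.8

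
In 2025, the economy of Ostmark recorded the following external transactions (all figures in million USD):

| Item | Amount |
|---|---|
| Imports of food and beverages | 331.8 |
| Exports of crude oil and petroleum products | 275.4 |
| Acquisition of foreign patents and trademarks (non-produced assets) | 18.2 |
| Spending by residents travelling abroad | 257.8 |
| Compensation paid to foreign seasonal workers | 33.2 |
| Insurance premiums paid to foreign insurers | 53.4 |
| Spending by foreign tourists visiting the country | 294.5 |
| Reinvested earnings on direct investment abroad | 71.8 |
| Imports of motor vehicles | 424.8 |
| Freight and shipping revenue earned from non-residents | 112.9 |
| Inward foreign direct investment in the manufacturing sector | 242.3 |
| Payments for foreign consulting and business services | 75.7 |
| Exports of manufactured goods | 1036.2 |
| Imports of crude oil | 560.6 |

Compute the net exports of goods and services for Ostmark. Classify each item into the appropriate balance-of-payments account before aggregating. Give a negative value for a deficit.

14.9

Goods: 1036.2 - 424.8 - 331.8 + 275.4 - 560.6 = -5.6
Services: -257.8 - 53.4 - 75.7 + 294.5 + 112.9 = 20.5
Trade balance = -5.6 + 20.5 = 14.9
(Excluded from the trade balance — capital account: acquisition of foreign patents and trademarks (non-produced assets) 18.2; primary income: compensation paid to foreign seasonal workers 33.2, reinvested earnings on direct investment abroad 71.8; financial account: inward foreign direct investment in the manufacturing sector 242.3.)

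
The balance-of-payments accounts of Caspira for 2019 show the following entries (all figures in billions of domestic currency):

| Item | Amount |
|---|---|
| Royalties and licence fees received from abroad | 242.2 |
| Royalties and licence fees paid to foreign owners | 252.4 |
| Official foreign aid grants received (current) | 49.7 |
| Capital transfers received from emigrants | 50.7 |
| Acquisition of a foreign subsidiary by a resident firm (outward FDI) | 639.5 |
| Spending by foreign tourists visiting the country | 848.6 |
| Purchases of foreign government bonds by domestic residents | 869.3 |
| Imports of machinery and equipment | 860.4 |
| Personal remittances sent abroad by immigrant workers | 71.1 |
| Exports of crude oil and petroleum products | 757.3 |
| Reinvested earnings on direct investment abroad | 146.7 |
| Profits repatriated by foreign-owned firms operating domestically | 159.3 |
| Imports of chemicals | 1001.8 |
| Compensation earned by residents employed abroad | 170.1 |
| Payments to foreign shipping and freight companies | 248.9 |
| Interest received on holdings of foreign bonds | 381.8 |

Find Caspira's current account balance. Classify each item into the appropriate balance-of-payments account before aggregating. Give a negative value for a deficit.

2.5

Goods: -860.4 - 1001.8 + 757.3 = -1104.9
Services: 242.2 - 248.9 - 252.4 + 848.6 = 589.5
Primary income: 146.7 + 381.8 + 170.1 - 159.3 = 539.3
Secondary income: -71.1 + 49.7 = -21.4
Current account = (-1104.9) + 589.5 + 539.3 + (-21.4) = 2.5
(Excluded from the current account — capital account: capital transfers received from emigrants 50.7; financial account: acquisition of a foreign subsidiary by a resident firm (outward FDI) 639.5, purchases of foreign government bonds by domestic residents 869.3.)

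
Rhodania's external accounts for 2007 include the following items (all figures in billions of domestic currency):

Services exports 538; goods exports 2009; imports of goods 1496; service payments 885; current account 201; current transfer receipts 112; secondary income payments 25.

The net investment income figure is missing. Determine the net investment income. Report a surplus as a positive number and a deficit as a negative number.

Current account = goods balance + services balance + net primary income + net secondary income
Sum of the known components = 253
Net investment income = CA - (known components) = 201 - 253 = -52

-52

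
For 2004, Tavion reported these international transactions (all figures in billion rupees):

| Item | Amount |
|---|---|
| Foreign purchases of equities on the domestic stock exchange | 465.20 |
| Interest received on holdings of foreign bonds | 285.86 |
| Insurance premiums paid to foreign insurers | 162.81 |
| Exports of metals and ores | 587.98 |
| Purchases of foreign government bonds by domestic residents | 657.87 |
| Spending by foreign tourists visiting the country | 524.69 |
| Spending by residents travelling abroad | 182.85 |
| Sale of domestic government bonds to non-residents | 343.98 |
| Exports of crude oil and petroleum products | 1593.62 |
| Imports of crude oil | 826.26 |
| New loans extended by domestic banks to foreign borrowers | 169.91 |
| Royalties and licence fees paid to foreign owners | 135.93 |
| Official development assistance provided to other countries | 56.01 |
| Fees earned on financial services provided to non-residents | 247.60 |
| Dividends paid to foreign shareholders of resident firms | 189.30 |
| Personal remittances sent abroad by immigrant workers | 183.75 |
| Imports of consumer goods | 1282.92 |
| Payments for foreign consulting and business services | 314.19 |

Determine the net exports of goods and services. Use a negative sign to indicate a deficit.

Goods: 1593.62 + 587.98 - 1282.92 - 826.26 = 72.42
Services: -135.93 - 314.19 - 182.85 + 524.69 + 247.60 - 162.81 = -23.49
Trade balance = 72.42 + (-23.49) = 48.93
(Excluded from the trade balance — financial account: foreign purchases of equities on the domestic stock exchange 465.20, purchases of foreign government bonds by domestic residents 657.87, sale of domestic government bonds to non-residents 343.98, new loans extended by domestic banks to foreign borrowers 169.91; primary income: interest received on holdings of foreign bonds 285.86, dividends paid to foreign shareholders of resident firms 189.30; secondary income: official development assistance provided to other countries 56.01, personal remittances sent abroad by immigrant workers 183.75.)

48.93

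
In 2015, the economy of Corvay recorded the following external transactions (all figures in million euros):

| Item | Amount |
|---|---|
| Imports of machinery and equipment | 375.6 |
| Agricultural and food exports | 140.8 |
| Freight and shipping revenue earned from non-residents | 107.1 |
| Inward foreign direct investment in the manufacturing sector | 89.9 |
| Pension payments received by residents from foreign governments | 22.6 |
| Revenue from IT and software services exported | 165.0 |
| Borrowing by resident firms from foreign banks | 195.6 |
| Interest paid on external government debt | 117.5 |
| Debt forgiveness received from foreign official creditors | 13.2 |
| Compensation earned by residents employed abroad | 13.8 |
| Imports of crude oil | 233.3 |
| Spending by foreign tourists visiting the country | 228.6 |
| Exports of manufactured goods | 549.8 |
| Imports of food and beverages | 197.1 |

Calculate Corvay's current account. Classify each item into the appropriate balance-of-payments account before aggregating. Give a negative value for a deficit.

304.2

Goods: 549.8 - 233.3 - 197.1 + 140.8 - 375.6 = -115.4
Services: 107.1 + 228.6 + 165.0 = 500.7
Primary income: -117.5 + 13.8 = -103.7
Secondary income: 22.6
Current account = (-115.4) + 500.7 + (-103.7) + 22.6 = 304.2
(Excluded from the current account — financial account: inward foreign direct investment in the manufacturing sector 89.9, borrowing by resident firms from foreign banks 195.6; capital account: debt forgiveness received from foreign official creditors 13.2.)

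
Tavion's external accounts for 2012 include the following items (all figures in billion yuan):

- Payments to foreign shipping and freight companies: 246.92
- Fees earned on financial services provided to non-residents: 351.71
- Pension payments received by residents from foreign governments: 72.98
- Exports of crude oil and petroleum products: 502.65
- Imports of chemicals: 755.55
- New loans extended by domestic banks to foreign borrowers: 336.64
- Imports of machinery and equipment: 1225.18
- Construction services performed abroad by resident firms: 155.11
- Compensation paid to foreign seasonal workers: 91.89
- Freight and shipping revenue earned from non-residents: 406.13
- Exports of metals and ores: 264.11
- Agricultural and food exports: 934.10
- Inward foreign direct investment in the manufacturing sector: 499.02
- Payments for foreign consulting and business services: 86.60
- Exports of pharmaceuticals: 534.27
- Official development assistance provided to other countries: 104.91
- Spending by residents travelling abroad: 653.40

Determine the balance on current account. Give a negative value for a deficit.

56.61

Goods: -755.55 + 502.65 + 264.11 - 1225.18 + 934.10 + 534.27 = 254.40
Services: -246.92 - 86.60 + 155.11 + 406.13 - 653.40 + 351.71 = -73.97
Primary income: -91.89
Secondary income: 72.98 - 104.91 = -31.93
Current account = 254.40 + (-73.97) + (-91.89) + (-31.93) = 56.61
(Excluded from the current account — financial account: new loans extended by domestic banks to foreign borrowers 336.64, inward foreign direct investment in the manufacturing sector 499.02.)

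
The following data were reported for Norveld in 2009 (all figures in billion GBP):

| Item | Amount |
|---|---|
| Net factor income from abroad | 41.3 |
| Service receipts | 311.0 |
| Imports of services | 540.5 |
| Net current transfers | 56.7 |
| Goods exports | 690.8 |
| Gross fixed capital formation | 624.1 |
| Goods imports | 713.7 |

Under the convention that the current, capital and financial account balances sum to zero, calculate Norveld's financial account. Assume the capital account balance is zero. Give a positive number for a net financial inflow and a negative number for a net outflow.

154.4

Goods balance = 690.8 - 713.7 = -22.9
Services balance = 311.0 - 540.5 = -229.5
Trade balance (goods + services) = -22.9 + (-229.5) = -252.4
Net primary income = 41.3
Net secondary income = 56.7
Current account = -252.4 + 41.3 + 56.7 = -154.4
Financial account = -(-154.4) = 154.4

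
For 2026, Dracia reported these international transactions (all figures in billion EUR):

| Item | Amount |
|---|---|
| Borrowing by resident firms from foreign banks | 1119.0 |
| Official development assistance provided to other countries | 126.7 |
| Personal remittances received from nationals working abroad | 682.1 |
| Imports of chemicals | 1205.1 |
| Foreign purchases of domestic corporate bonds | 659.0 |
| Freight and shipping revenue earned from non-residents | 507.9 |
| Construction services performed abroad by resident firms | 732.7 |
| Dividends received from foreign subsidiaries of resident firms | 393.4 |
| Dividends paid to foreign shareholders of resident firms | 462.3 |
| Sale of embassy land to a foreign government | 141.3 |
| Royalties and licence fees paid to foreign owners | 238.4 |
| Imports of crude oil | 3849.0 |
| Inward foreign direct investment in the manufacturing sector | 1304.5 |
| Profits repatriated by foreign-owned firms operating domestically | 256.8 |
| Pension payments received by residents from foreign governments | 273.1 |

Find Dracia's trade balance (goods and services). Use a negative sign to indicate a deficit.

-4051.9

Goods: -3849.0 - 1205.1 = -5054.1
Services: 732.7 - 238.4 + 507.9 = 1002.2
Trade balance = -5054.1 + 1002.2 = -4051.9
(Excluded from the trade balance — financial account: borrowing by resident firms from foreign banks 1119.0, foreign purchases of domestic corporate bonds 659.0, inward foreign direct investment in the manufacturing sector 1304.5; secondary income: official development assistance provided to other countries 126.7, personal remittances received from nationals working abroad 682.1, pension payments received by residents from foreign governments 273.1; primary income: dividends received from foreign subsidiaries of resident firms 393.4, dividends paid to foreign shareholders of resident firms 462.3, profits repatriated by foreign-owned firms operating domestically 256.8; capital account: sale of embassy land to a foreign government 141.3.)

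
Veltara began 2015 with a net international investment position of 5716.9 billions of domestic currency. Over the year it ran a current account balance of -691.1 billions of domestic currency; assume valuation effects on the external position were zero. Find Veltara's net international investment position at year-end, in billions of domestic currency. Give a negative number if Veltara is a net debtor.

5025.8

With no valuation effects, change in NIIP = current account = -691.1
End-of-year NIIP = 5716.9 + (-691.1) = 5025.8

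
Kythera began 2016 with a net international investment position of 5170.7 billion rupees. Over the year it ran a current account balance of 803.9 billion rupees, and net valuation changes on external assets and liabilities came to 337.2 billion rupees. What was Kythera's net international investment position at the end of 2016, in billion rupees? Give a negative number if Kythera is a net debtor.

6311.8

Change in NIIP = current account + net valuation change = 803.9 + 337.2 = 1141.1
End-of-year NIIP = 5170.7 + 1141.1 = 6311.8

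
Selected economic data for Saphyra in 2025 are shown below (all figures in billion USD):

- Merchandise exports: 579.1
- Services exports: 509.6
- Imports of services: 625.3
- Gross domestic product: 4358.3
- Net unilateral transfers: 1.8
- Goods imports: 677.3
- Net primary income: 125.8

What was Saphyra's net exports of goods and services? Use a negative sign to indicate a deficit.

Goods balance = 579.1 - 677.3 = -98.2
Services balance = 509.6 - 625.3 = -115.7
Trade balance (goods + services) = -98.2 + (-115.7) = -213.9

-213.9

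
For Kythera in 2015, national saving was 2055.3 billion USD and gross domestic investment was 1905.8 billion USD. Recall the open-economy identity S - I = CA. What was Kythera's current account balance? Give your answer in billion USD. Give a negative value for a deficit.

CA = S - I = 2055.3 - 1905.8 = 149.5

149.5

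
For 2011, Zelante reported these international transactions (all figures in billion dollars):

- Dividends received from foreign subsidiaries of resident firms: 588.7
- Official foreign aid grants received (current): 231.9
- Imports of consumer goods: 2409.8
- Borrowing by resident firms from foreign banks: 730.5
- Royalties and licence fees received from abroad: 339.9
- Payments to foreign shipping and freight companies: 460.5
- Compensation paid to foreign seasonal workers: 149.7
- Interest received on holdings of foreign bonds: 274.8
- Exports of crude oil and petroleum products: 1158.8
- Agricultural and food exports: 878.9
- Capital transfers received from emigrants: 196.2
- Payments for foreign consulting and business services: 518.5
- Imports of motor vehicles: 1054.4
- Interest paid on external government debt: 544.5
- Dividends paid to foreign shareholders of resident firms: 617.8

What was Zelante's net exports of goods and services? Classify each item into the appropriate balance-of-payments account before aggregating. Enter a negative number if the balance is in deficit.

Goods: 878.9 + 1158.8 - 1054.4 - 2409.8 = -1426.5
Services: -460.5 + 339.9 - 518.5 = -639.1
Trade balance = -1426.5 + (-639.1) = -2065.6
(Excluded from the trade balance — primary income: dividends received from foreign subsidiaries of resident firms 588.7, compensation paid to foreign seasonal workers 149.7, interest received on holdings of foreign bonds 274.8, interest paid on external government debt 544.5, dividends paid to foreign shareholders of resident firms 617.8; secondary income: official foreign aid grants received (current) 231.9; financial account: borrowing by resident firms from foreign banks 730.5; capital account: capital transfers received from emigrants 196.2.)

-2065.6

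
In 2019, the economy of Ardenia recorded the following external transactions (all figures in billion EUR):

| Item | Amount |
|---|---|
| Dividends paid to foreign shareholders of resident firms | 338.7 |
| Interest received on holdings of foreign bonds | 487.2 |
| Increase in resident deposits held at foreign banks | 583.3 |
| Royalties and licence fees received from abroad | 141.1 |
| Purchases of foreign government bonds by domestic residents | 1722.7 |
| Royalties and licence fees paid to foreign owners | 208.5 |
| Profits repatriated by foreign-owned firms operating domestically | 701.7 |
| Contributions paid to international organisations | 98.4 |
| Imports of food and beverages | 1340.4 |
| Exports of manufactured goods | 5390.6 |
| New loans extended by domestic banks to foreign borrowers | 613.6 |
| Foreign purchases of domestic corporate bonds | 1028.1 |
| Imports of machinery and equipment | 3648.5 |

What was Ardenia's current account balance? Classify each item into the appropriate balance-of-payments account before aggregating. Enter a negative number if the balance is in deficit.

-317.3

Goods: 5390.6 - 3648.5 - 1340.4 = 401.7
Services: 141.1 - 208.5 = -67.4
Primary income: 487.2 - 338.7 - 701.7 = -553.2
Secondary income: -98.4
Current account = 401.7 + (-67.4) + (-553.2) + (-98.4) = -317.3
(Excluded from the current account — financial account: increase in resident deposits held at foreign banks 583.3, purchases of foreign government bonds by domestic residents 1722.7, new loans extended by domestic banks to foreign borrowers 613.6, foreign purchases of domestic corporate bonds 1028.1.)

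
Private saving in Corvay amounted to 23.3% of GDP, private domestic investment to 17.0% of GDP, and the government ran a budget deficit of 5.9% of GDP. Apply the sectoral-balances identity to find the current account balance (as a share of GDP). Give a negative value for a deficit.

By the sectoral-balances identity, CA = (S_private - I) + (T - G).
Private balance = 23.3 - 17.0 = 6.3
Government balance (T - G) = -5.9
CA = 6.3 + (-5.9) = 0.4

0.4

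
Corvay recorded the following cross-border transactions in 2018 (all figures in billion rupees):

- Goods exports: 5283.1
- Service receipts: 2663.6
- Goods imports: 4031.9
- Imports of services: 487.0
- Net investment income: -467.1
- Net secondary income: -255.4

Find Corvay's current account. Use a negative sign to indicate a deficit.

Goods balance = 5283.1 - 4031.9 = 1251.2
Services balance = 2663.6 - 487.0 = 2176.6
Trade balance (goods + services) = 1251.2 + 2176.6 = 3427.8
Net primary income = -467.1
Net secondary income = -255.4
Current account = 3427.8 + (-467.1) + (-255.4) = 2705.3

2705.3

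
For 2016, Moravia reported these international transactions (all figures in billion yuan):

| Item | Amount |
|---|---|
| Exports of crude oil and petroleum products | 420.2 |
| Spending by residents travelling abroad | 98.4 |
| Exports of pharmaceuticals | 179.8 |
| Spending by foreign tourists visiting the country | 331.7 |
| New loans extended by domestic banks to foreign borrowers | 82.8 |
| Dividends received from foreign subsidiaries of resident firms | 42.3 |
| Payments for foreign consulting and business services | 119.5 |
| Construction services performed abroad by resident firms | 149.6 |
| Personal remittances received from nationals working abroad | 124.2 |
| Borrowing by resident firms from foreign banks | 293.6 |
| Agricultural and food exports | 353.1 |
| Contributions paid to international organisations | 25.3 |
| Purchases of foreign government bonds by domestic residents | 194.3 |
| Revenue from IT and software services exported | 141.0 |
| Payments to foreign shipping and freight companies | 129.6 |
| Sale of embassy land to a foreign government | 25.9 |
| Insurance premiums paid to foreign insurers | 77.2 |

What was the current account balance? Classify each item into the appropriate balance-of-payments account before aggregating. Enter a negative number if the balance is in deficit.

1291.9

Goods: 353.1 + 179.8 + 420.2 = 953.1
Services: 331.7 - 98.4 + 141.0 - 119.5 - 129.6 - 77.2 + 149.6 = 197.6
Primary income: 42.3
Secondary income: -25.3 + 124.2 = 98.9
Current account = 953.1 + 197.6 + 42.3 + 98.9 = 1291.9
(Excluded from the current account — financial account: new loans extended by domestic banks to foreign borrowers 82.8, borrowing by resident firms from foreign banks 293.6, purchases of foreign government bonds by domestic residents 194.3; capital account: sale of embassy land to a foreign government 25.9.)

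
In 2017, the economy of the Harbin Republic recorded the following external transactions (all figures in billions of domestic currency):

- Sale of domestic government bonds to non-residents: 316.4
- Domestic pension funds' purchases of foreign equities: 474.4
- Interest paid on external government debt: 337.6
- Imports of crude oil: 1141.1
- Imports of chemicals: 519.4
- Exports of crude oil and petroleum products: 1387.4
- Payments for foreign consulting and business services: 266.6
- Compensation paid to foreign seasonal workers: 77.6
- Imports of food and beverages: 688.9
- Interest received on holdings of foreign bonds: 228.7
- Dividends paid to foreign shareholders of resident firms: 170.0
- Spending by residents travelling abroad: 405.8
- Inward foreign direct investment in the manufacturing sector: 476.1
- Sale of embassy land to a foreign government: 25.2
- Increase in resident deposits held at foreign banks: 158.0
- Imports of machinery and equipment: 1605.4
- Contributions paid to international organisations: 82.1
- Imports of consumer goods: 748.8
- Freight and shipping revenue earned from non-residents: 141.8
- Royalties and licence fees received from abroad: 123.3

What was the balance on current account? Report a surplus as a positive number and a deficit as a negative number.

Goods: -688.9 + 1387.4 - 1141.1 - 519.4 - 1605.4 - 748.8 = -3316.2
Services: 141.8 - 405.8 + 123.3 - 266.6 = -407.3
Primary income: -77.6 - 337.6 + 228.7 - 170.0 = -356.5
Secondary income: -82.1
Current account = (-3316.2) + (-407.3) + (-356.5) + (-82.1) = -4162.1
(Excluded from the current account — financial account: sale of domestic government bonds to non-residents 316.4, domestic pension funds' purchases of foreign equities 474.4, inward foreign direct investment in the manufacturing sector 476.1, increase in resident deposits held at foreign banks 158.0; capital account: sale of embassy land to a foreign government 25.2.)

-4162.1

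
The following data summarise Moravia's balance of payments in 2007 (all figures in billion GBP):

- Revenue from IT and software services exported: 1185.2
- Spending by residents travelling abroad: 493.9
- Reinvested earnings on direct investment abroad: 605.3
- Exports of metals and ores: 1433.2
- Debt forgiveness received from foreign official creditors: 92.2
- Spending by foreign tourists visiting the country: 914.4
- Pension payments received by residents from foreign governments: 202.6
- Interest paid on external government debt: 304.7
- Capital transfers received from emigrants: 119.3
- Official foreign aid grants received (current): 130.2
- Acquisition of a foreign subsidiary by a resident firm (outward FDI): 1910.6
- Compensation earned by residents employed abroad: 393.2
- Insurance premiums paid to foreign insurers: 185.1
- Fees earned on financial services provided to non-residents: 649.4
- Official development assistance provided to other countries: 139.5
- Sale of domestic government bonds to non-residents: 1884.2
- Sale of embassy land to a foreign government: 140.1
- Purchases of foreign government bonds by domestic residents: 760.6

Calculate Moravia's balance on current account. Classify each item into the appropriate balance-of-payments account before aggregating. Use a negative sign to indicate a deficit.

4390.3

Goods: 1433.2
Services: -493.9 + 914.4 + 649.4 + 1185.2 - 185.1 = 2070.0
Primary income: 605.3 - 304.7 + 393.2 = 693.8
Secondary income: -139.5 + 202.6 + 130.2 = 193.3
Current account = 1433.2 + 2070.0 + 693.8 + 193.3 = 4390.3
(Excluded from the current account — capital account: debt forgiveness received from foreign official creditors 92.2, capital transfers received from emigrants 119.3, sale of embassy land to a foreign government 140.1; financial account: acquisition of a foreign subsidiary by a resident firm (outward FDI) 1910.6, sale of domestic government bonds to non-residents 1884.2, purchases of foreign government bonds by domestic residents 760.6.)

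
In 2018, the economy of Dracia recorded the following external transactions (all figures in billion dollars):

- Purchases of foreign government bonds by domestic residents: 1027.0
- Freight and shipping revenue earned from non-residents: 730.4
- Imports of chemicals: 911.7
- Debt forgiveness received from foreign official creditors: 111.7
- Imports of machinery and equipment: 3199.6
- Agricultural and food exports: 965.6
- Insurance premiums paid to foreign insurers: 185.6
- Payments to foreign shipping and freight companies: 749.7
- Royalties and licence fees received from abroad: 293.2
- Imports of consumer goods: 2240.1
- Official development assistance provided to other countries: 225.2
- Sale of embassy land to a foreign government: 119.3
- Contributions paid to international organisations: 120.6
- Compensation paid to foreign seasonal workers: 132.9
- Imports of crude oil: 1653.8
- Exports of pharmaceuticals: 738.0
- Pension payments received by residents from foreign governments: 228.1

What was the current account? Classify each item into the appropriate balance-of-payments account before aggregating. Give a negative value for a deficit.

-6463.9

Goods: 738.0 - 1653.8 - 2240.1 + 965.6 - 911.7 - 3199.6 = -6301.6
Services: 293.2 - 185.6 - 749.7 + 730.4 = 88.3
Primary income: -132.9
Secondary income: 228.1 - 225.2 - 120.6 = -117.7
Current account = (-6301.6) + 88.3 + (-132.9) + (-117.7) = -6463.9
(Excluded from the current account — financial account: purchases of foreign government bonds by domestic residents 1027.0; capital account: debt forgiveness received from foreign official creditors 111.7, sale of embassy land to a foreign government 119.3.)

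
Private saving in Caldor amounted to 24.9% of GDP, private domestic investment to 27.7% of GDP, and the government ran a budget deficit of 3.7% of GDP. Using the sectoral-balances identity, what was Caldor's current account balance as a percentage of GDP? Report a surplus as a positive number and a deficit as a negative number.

-6.5

By the sectoral-balances identity, CA = (S_private - I) + (T - G).
Private balance = 24.9 - 27.7 = -2.8
Government balance (T - G) = -3.7
CA = -2.8 + (-3.7) = -6.5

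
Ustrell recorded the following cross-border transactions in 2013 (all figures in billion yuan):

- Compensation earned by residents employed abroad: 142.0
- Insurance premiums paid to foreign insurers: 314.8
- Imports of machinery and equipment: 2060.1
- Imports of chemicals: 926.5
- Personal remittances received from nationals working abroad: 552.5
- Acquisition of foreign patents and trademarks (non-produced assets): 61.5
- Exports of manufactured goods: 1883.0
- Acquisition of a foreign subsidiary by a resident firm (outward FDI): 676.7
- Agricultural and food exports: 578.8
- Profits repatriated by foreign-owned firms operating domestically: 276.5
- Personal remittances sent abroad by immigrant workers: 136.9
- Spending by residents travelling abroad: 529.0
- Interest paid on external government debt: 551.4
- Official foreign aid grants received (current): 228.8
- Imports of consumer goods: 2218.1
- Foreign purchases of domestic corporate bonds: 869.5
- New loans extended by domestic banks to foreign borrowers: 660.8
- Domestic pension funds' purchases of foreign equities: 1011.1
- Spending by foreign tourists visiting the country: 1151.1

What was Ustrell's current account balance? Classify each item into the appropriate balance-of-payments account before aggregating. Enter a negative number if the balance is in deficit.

-2477.1

Goods: -2218.1 + 1883.0 - 2060.1 - 926.5 + 578.8 = -2742.9
Services: -314.8 - 529.0 + 1151.1 = 307.3
Primary income: -276.5 + 142.0 - 551.4 = -685.9
Secondary income: 552.5 + 228.8 - 136.9 = 644.4
Current account = (-2742.9) + 307.3 + (-685.9) + 644.4 = -2477.1
(Excluded from the current account — capital account: acquisition of foreign patents and trademarks (non-produced assets) 61.5; financial account: acquisition of a foreign subsidiary by a resident firm (outward FDI) 676.7, foreign purchases of domestic corporate bonds 869.5, new loans extended by domestic banks to foreign borrowers 660.8, domestic pension funds' purchases of foreign equities 1011.1.)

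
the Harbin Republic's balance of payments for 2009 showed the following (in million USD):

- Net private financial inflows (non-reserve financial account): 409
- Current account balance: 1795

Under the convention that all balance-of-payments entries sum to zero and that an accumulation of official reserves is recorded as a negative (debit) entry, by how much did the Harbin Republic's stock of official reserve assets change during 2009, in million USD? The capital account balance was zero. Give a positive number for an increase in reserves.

2204

Official reserve transactions balance = -(1795 + 409) = -2204
An accumulation of reserves is recorded as a debit (negative entry), so the change in the stock of reserves is the negative of that balance.
Change in official reserves = -(-2204) = 2204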